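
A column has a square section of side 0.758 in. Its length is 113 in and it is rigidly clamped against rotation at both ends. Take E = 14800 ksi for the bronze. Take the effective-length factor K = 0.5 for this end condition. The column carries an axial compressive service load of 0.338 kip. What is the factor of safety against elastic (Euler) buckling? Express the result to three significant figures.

I = a⁴/12 = 0.758⁴/12 = 2.751×10^-2 in⁴
Effective length L_e = K·L = 0.5 × 113 = 56.50 in
P_cr = π²EI / L_e² = π² × 14800×10³ × 2.751×10^-2 / 56.50² = 1.259×10^3 lb
Factor of safety n = P_cr / P = 1.2588 / 0.338 = 3.72

n ≈ 3.72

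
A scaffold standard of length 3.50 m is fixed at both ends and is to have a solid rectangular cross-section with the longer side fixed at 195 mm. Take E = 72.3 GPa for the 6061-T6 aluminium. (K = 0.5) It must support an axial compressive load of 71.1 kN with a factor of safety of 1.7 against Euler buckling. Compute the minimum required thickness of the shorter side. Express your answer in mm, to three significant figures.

b ≈ 31.7 mm

Required P_cr = n·P = 1.7 × 71.1 = 120.9 kN
L_e = K·L = 0.5 × 3.50 = 1.750 m
Required I = P_cr·L_e²/(π²E) = 1.209×10^5 × 1.750² / (π² × 7.23×10^10) = 5.187×10^-7 m⁴
I_req = 5.187×10^5 mm⁴
Rectangle, weak axis: I_min = h·b³/12 with h = 195 mm fixed  ⇒  b = (12I/h)^(1/3) = 31.7 mm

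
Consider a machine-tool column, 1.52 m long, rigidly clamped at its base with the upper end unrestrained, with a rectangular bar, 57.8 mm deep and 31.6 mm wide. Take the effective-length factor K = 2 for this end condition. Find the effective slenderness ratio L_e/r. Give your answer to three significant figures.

For a rectangle r_min = b/√12 = 31.6/√12 = 9.122 mm
L_e = K·L = 2 × 1.52 m = 3.040 m = 3040.0 mm
λ = L_e / r_min = 3040.0 / 9.122 = 333

λ ≈ 333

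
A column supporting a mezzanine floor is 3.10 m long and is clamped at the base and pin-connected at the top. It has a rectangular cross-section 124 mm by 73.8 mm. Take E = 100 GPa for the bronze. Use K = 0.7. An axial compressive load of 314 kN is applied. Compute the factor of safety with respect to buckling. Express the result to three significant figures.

Buckling occurs about the weak axis: I_min = h·b³/12 with b = 73.8 mm (the shorter side).
I_min = 124×73.8³/12 = 4.153×10^6 mm⁴
I = 4.153×10^6 mm⁴ = 4.153×10^-6 m⁴
Effective length L_e = K·L = 0.7 × 3.10 = 2.170 m
P_cr = π²EI / L_e² = π² × 100×10⁹ × 4.153×10^-6 / 2.170² = 8.705×10^5 N
Factor of safety n = P_cr / P = 870.54 / 314 = 2.77

n ≈ 2.77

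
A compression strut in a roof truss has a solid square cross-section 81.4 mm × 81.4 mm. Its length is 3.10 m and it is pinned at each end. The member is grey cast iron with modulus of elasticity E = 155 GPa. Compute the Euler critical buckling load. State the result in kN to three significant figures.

P_cr ≈ 582 kN

I = a⁴/12 = 81.4⁴/12 = 3.659×10^6 mm⁴
I = 3.659×10^6 mm⁴ = 3.659×10^-6 m⁴
Effective length L_e = K·L = 1 × 3.10 = 3.100 m
P_cr = π²EI / L_e² = π² × 155×10⁹ × 3.659×10^-6 / 3.100² = 5.824×10^5 N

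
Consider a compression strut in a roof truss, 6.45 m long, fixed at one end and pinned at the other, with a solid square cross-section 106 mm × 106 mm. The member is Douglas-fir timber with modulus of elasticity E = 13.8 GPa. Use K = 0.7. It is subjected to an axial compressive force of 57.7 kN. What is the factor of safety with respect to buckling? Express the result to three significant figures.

n ≈ 1.22

I = a⁴/12 = 106⁴/12 = 1.052×10^7 mm⁴
I = 1.052×10^7 mm⁴ = 1.052×10^-5 m⁴
Effective length L_e = K·L = 0.7 × 6.45 = 4.515 m
P_cr = π²EI / L_e² = π² × 13.8×10⁹ × 1.052×10^-5 / 4.515² = 7.029×10^4 N
Factor of safety n = P_cr / P = 70.292 / 57.7 = 1.22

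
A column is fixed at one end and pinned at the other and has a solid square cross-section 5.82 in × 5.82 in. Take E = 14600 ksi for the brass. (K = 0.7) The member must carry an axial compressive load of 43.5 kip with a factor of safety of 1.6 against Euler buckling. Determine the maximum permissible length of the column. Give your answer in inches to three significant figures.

I = a⁴/12 = 5.82⁴/12 = 95.61 in⁴
Required critical load P_cr = n·P = 1.6 × 43.5 = 69.60 kip = 6.960×10^4 lb
From P_cr = π²EI/(K·L)²:  L = (1/K)·√(π²EI/P_cr) = (1/0.7)·√(π²×1.46×10^7×95.61/6.960×10^4)
L = 636 in

L_max ≈ 636 in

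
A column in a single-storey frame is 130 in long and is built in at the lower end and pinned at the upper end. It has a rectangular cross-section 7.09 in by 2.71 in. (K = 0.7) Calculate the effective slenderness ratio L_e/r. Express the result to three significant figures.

λ ≈ 116

For a rectangle r_min = b/√12 = 2.71/√12 = 0.7823 in
L_e = K·L = 0.7 × 130 = 91.00 in
λ = L_e / r_min = 91.000 / 0.7823 = 116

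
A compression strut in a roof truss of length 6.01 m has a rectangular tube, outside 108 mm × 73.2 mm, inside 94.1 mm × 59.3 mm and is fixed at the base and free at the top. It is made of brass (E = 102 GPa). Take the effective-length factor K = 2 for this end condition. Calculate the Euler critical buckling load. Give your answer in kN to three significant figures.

P_cr ≈ 13.2 kN

Weak-axis I_min = (h_o·b_o³ − h_i·b_i³)/12 with b_o = 73.2, b_i = 59.30 mm (shorter outer/inner sides).
I_min = (108×73.2³ − 94.10×59.30³)/12 = 1.895×10^6 mm⁴
I = 1.895×10^6 mm⁴ = 1.895×10^-6 m⁴
Effective length L_e = K·L = 2 × 6.01 = 12.02 m
P_cr = π²EI / L_e² = π² × 102×10⁹ × 1.895×10^-6 / 12.02² = 1.320×10^4 N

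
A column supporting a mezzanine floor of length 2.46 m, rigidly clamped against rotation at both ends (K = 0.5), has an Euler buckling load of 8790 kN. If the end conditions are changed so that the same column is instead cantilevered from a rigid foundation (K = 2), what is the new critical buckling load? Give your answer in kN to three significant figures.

P_cr ∝ 1/K², so P_cr,new = P_cr,old × (K_old/K_new)² = 8790 × (0.5/2)²
= 8790 × 0.06250 = 549 kN

P_cr ≈ 549 kN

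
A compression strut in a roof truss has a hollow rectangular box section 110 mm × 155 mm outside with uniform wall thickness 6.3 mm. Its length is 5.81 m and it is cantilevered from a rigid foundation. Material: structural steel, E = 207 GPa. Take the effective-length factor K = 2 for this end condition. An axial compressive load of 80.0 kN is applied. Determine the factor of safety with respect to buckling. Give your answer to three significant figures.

Inner dimensions: h_i = 155 − 2×6.3 = 142.4 mm, b_i = 110 − 2×6.3 = 97.40 mm
Weak-axis I_min = (h_o·b_o³ − h_i·b_i³)/12 with b_o = 110, b_i = 97.40 mm (shorter outer/inner sides).
I_min = (155×110³ − 142.4×97.40³)/12 = 6.227×10^6 mm⁴
I = 6.227×10^6 mm⁴ = 6.227×10^-6 m⁴
Effective length L_e = K·L = 2 × 5.81 = 11.62 m
P_cr = π²EI / L_e² = π² × 207×10⁹ × 6.227×10^-6 / 11.62² = 9.422×10^4 N
Factor of safety n = P_cr / P = 94.221 / 80.0 = 1.18

n ≈ 1.18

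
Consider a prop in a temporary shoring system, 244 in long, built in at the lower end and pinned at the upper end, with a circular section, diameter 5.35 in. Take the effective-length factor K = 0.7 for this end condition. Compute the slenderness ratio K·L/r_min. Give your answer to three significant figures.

I = πd⁴/64 = π×5.35⁴/64 = 40.21 in⁴
A = 22.48 in²;  r_min = √(I/A) = √(40.21/22.48) = 1.338 in
L_e = K·L = 0.7 × 244 = 170.8 in
λ = L_e / r_min = 170.80 / 1.338 = 128

λ ≈ 128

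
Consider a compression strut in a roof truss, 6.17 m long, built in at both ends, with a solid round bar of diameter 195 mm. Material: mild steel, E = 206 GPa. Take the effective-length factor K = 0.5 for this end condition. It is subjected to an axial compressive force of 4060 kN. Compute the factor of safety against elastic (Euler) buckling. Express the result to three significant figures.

n ≈ 3.73

I = πd⁴/64 = π×195⁴/64 = 7.098×10^7 mm⁴
I = 7.098×10^7 mm⁴ = 7.098×10^-5 m⁴
Effective length L_e = K·L = 0.5 × 6.17 = 3.085 m
P_cr = π²EI / L_e² = π² × 206×10⁹ × 7.098×10^-5 / 3.085² = 1.516×10^7 N
Factor of safety n = P_cr / P = 15162 / 4060 = 3.73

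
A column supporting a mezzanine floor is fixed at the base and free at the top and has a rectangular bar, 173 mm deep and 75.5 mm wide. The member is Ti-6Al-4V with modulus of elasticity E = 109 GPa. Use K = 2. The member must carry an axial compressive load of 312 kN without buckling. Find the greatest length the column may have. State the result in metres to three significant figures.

Buckling occurs about the weak axis: I_min = h·b³/12 with b = 75.5 mm (the shorter side).
I_min = 173×75.5³/12 = 6.204×10^6 mm⁴
I = 6.204×10^-6 m⁴
At the buckling limit P_cr = P = 3.120×10^5 N
From P_cr = π²EI/(K·L)²:  L = (1/K)·√(π²EI/P_cr) = (1/2)·√(π²×1.09×10^11×6.204×10^-6/3.120×10^5)
L = 2.31 m

L_max ≈ 2.31 m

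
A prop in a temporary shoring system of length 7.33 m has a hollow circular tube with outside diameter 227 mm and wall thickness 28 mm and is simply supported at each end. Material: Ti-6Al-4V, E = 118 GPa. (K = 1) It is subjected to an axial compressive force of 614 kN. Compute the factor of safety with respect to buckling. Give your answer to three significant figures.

n ≈ 3.12

Inner diameter d_i = 227 − 2×28 = 171.0 mm
I = π(d_o⁴ − d_i⁴)/64 = π(227⁴ − 171.0⁴)/64 = 8.837×10^7 mm⁴
I = 8.837×10^7 mm⁴ = 8.837×10^-5 m⁴
Effective length L_e = K·L = 1 × 7.33 = 7.330 m
P_cr = π²EI / L_e² = π² × 118×10⁹ × 8.837×10^-5 / 7.330² = 1.915×10^6 N
Factor of safety n = P_cr / P = 1915.4 / 614 = 3.12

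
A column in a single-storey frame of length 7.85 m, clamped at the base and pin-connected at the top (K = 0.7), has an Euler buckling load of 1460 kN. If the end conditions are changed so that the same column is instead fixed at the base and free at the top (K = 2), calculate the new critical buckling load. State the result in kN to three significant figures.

P_cr ∝ 1/K², so P_cr,new = P_cr,old × (K_old/K_new)² = 1460 × (0.7/2)²
= 1460 × 0.1225 = 179 kN

P_cr ≈ 179 kN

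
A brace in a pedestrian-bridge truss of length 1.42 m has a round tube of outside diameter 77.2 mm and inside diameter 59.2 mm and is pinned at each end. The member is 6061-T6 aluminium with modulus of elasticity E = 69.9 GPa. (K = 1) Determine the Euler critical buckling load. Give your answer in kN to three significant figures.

P_cr ≈ 390 kN

d_o = 77.2 mm, d_i = 59.2 mm
I = π(d_o⁴ − d_i⁴)/64 = π(77.2⁴ − 59.20⁴)/64 = 1.141×10^6 mm⁴
I = 1.141×10^6 mm⁴ = 1.141×10^-6 m⁴
Effective length L_e = K·L = 1 × 1.42 = 1.420 m
P_cr = π²EI / L_e² = π² × 69.9×10⁹ × 1.141×10^-6 / 1.420² = 3.903×10^5 N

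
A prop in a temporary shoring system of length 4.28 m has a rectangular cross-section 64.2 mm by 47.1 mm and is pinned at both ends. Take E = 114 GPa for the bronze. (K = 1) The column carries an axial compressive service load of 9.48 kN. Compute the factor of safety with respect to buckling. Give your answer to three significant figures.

Buckling occurs about the weak axis: I_min = h·b³/12 with b = 47.1 mm (the shorter side).
I_min = 64.2×47.1³/12 = 5.590×10^5 mm⁴
I = 5.590×10^5 mm⁴ = 5.590×10^-7 m⁴
Effective length L_e = K·L = 1 × 4.28 = 4.280 m
P_cr = π²EI / L_e² = π² × 114×10⁹ × 5.590×10^-7 / 4.280² = 3.433×10^4 N
Factor of safety n = P_cr / P = 34.335 / 9.48 = 3.62

n ≈ 3.62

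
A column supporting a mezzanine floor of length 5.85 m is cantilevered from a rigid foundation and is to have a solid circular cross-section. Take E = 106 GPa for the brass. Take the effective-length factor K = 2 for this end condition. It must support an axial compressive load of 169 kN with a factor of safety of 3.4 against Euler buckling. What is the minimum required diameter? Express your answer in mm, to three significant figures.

d ≈ 198 mm

Required P_cr = n·P = 3.4 × 169 = 574.6 kN
L_e = K·L = 2 × 5.85 = 11.70 m
Required I = P_cr·L_e²/(π²E) = 5.746×10^5 × 11.70² / (π² × 1.06×10^11) = 7.519×10^-5 m⁴
I_req = 7.519×10^7 mm⁴
Solid circle: I = πd⁴/64  ⇒  d = (64I/π)^(1/4) = (64×7.519×10^7/π)^(1/4) = 198 mm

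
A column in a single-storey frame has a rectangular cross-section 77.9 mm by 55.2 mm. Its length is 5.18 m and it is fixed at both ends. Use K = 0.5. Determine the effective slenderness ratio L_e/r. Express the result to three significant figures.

For a rectangle r_min = b/√12 = 55.2/√12 = 15.93 mm
L_e = K·L = 0.5 × 5.18 m = 2.590 m = 2590.0 mm
λ = L_e / r_min = 2590.0 / 15.93 = 163

λ ≈ 163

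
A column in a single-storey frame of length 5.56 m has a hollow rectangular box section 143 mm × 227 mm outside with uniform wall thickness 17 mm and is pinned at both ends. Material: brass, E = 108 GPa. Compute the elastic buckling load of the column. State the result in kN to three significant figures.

P_cr ≈ 1190 kN

Inner dimensions: h_i = 227 − 2×17 = 193.0 mm, b_i = 143 − 2×17 = 109.0 mm
Weak-axis I_min = (h_o·b_o³ − h_i·b_i³)/12 with b_o = 143, b_i = 109.0 mm (shorter outer/inner sides).
I_min = (227×143³ − 193.0×109.0³)/12 = 3.449×10^7 mm⁴
I = 3.449×10^7 mm⁴ = 3.449×10^-5 m⁴
Effective length L_e = K·L = 1 × 5.56 = 5.560 m
P_cr = π²EI / L_e² = π² × 108×10⁹ × 3.449×10^-5 / 5.560² = 1.189×10^6 N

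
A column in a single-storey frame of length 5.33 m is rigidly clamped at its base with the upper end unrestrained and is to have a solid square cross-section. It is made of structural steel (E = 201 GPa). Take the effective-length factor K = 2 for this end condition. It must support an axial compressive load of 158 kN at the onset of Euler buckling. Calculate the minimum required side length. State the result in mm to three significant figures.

a ≈ 102 mm

L_e = K·L = 2 × 5.33 = 10.66 m
Required I = P_cr·L_e²/(π²E) = 1.580×10^5 × 10.66² / (π² × 2.01×10^11) = 9.051×10^-6 m⁴
I_req = 9.051×10^6 mm⁴
Solid square: I = a⁴/12  ⇒  a = (12I)^(1/4) = (12×9.051×10^6)^(1/4) = 102 mm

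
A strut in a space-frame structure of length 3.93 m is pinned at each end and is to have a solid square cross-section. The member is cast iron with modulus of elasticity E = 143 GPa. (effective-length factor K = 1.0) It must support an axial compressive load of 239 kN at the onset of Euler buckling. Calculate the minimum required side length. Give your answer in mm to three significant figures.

L_e = K·L = 1 × 3.93 = 3.930 m
Required I = P_cr·L_e²/(π²E) = 2.390×10^5 × 3.930² / (π² × 1.43×10^11) = 2.615×10^-6 m⁴
I_req = 2.615×10^6 mm⁴
Solid square: I = a⁴/12  ⇒  a = (12I)^(1/4) = (12×2.615×10^6)^(1/4) = 74.8 mm

a ≈ 74.8 mm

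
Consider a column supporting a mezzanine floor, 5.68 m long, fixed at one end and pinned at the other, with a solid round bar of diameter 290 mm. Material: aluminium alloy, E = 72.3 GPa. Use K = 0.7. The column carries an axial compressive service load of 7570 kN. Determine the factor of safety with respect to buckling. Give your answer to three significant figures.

I = πd⁴/64 = π×290⁴/64 = 3.472×10^8 mm⁴
I = 3.472×10^8 mm⁴ = 3.472×10^-4 m⁴
Effective length L_e = K·L = 0.7 × 5.68 = 3.976 m
P_cr = π²EI / L_e² = π² × 72.3×10⁹ × 3.472×10^-4 / 3.976² = 1.567×10^7 N
Factor of safety n = P_cr / P = 15671 / 7570 = 2.07

n ≈ 2.07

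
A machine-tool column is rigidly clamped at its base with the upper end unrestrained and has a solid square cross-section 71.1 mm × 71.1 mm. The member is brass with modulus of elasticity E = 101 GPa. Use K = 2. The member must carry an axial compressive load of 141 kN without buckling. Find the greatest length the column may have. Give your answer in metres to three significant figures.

I = a⁴/12 = 71.1⁴/12 = 2.130×10^6 mm⁴
I = 2.130×10^-6 m⁴
At the buckling limit P_cr = P = 1.410×10^5 N
From P_cr = π²EI/(K·L)²:  L = (1/K)·√(π²EI/P_cr) = (1/2)·√(π²×1.01×10^11×2.130×10^-6/1.410×10^5)
L = 1.94 m

L_max ≈ 1.94 m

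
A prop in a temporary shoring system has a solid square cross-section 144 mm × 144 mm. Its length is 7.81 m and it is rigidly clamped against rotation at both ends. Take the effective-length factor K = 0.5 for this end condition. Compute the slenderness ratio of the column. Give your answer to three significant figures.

λ ≈ 93.9

I = a⁴/12 = 144⁴/12 = 3.583×10^7 mm⁴
A = 2.074×10^4 mm²;  r_min = √(I/A) = √(3.583×10^7/2.074×10^4) = 41.57 mm
L_e = K·L = 0.5 × 7.81 m = 3.905 m = 3905.0 mm
λ = L_e / r_min = 3905.0 / 41.57 = 93.9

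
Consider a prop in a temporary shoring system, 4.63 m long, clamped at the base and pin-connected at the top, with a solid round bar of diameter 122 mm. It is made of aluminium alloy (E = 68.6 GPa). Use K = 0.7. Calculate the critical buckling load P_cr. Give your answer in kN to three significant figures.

P_cr ≈ 701 kN

I = πd⁴/64 = π×122⁴/64 = 1.087×10^7 mm⁴
I = 1.087×10^7 mm⁴ = 1.087×10^-5 m⁴
Effective length L_e = K·L = 0.7 × 4.63 = 3.241 m
P_cr = π²EI / L_e² = π² × 68.6×10⁹ × 1.087×10^-5 / 3.241² = 7.009×10^5 N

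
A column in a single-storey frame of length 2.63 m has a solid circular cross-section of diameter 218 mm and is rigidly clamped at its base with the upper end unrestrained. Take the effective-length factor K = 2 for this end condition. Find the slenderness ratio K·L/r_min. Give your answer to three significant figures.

λ ≈ 96.5

I = πd⁴/64 = π×218⁴/64 = 1.109×10^8 mm⁴
A = 3.733×10^4 mm²;  r_min = √(I/A) = √(1.109×10^8/3.733×10^4) = 54.50 mm
L_e = K·L = 2 × 2.63 m = 5.260 m = 5260.0 mm
λ = L_e / r_min = 5260.0 / 54.50 = 96.5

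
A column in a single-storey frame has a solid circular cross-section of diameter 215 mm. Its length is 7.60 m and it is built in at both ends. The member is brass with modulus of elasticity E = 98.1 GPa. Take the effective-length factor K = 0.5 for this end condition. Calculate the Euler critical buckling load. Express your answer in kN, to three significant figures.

I = πd⁴/64 = π×215⁴/64 = 1.049×10^8 mm⁴
I = 1.049×10^8 mm⁴ = 1.049×10^-4 m⁴
Effective length L_e = K·L = 0.5 × 7.60 = 3.800 m
P_cr = π²EI / L_e² = π² × 98.1×10⁹ × 1.049×10^-4 / 3.800² = 7.033×10^6 N

P_cr ≈ 7030 kN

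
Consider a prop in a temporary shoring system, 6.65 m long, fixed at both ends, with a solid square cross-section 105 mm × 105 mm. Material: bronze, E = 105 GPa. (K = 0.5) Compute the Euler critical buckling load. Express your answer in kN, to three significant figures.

P_cr ≈ 949 kN

I = a⁴/12 = 105⁴/12 = 1.013×10^7 mm⁴
I = 1.013×10^7 mm⁴ = 1.013×10^-5 m⁴
Effective length L_e = K·L = 0.5 × 6.65 = 3.325 m
P_cr = π²EI / L_e² = π² × 105×10⁹ × 1.013×10^-5 / 3.325² = 9.495×10^5 N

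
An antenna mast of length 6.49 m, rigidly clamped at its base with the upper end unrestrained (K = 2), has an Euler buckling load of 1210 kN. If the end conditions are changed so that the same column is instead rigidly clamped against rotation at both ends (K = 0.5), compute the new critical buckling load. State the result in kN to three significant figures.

P_cr ≈ 19400 kN

P_cr ∝ 1/K², so P_cr,new = P_cr,old × (K_old/K_new)² = 1210 × (2/0.5)²
= 1210 × 16.00 = 19400 kN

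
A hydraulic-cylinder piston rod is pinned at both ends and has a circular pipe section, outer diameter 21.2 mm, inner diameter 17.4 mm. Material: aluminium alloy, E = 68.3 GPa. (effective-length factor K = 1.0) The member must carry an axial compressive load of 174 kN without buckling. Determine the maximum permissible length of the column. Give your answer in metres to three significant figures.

d_o = 21.2 mm, d_i = 17.4 mm
I = π(d_o⁴ − d_i⁴)/64 = π(21.2⁴ − 17.40⁴)/64 = 5.416×10^3 mm⁴
I = 5.416×10^-9 m⁴
At the buckling limit P_cr = P = 1.740×10^5 N
From P_cr = π²EI/(K·L)²:  L = (1/K)·√(π²EI/P_cr) = (1/1)·√(π²×6.83×10^10×5.416×10^-9/1.740×10^5)
L = 0.145 m

L_max ≈ 0.145 m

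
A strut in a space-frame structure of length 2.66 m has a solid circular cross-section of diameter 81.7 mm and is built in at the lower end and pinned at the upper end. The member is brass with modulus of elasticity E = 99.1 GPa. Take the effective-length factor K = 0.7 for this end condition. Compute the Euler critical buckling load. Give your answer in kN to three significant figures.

I = πd⁴/64 = π×81.7⁴/64 = 2.187×10^6 mm⁴
I = 2.187×10^6 mm⁴ = 2.187×10^-6 m⁴
Effective length L_e = K·L = 0.7 × 2.66 = 1.862 m
P_cr = π²EI / L_e² = π² × 99.1×10⁹ × 2.187×10^-6 / 1.862² = 6.170×10^5 N

P_cr ≈ 617 kN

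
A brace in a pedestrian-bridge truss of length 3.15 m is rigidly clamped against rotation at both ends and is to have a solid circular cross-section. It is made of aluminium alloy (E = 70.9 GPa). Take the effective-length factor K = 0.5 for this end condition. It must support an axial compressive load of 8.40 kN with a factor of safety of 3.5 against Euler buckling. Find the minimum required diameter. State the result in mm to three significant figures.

Required P_cr = n·P = 3.5 × 8.40 = 29.40 kN
L_e = K·L = 0.5 × 3.15 = 1.575 m
Required I = P_cr·L_e²/(π²E) = 2.940×10^4 × 1.575² / (π² × 7.09×10^10) = 1.042×10^-7 m⁴
I_req = 1.042×10^5 mm⁴
Solid circle: I = πd⁴/64  ⇒  d = (64I/π)^(1/4) = (64×1.042×10^5/π)^(1/4) = 38.2 mm

d ≈ 38.2 mm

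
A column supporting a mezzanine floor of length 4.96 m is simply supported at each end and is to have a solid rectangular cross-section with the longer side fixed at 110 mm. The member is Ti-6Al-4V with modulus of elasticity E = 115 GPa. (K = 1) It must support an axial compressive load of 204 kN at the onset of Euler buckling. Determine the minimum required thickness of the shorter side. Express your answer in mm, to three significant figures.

L_e = K·L = 1 × 4.96 = 4.960 m
Required I = P_cr·L_e²/(π²E) = 2.040×10^5 × 4.960² / (π² × 1.15×10^11) = 4.422×10^-6 m⁴
I_req = 4.422×10^6 mm⁴
Rectangle, weak axis: I_min = h·b³/12 with h = 110 mm fixed  ⇒  b = (12I/h)^(1/3) = 78.4 mm

b ≈ 78.4 mm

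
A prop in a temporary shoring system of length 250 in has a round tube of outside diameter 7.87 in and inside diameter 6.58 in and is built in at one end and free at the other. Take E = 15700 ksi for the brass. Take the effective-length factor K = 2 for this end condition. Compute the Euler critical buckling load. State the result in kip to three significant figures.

d_o = 7.87 in, d_i = 6.58 in
I = π(d_o⁴ − d_i⁴)/64 = π(7.87⁴ − 6.580⁴)/64 = 96.29 in⁴
Effective length L_e = K·L = 2 × 250 = 500.0 in
P_cr = π²EI / L_e² = π² × 15700×10³ × 96.29 / 500.0² = 5.968×10^4 lb

P_cr ≈ 59.7 kip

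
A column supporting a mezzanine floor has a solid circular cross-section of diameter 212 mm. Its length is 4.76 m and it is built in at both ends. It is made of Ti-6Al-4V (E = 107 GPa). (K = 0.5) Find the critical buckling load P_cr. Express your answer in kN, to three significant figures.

I = πd⁴/64 = π×212⁴/64 = 9.915×10^7 mm⁴
I = 9.915×10^7 mm⁴ = 9.915×10^-5 m⁴
Effective length L_e = K·L = 0.5 × 4.76 = 2.380 m
P_cr = π²EI / L_e² = π² × 107×10⁹ × 9.915×10^-5 / 2.380² = 1.849×10^7 N

P_cr ≈ 18500 kN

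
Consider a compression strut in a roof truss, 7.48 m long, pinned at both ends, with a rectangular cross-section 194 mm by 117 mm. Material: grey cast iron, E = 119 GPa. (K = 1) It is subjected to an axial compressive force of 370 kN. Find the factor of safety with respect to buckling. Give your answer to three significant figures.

n ≈ 1.47

Buckling occurs about the weak axis: I_min = h·b³/12 with b = 117 mm (the shorter side).
I_min = 194×117³/12 = 2.589×10^7 mm⁴
I = 2.589×10^7 mm⁴ = 2.589×10^-5 m⁴
Effective length L_e = K·L = 1 × 7.48 = 7.480 m
P_cr = π²EI / L_e² = π² × 119×10⁹ × 2.589×10^-5 / 7.480² = 5.435×10^5 N
Factor of safety n = P_cr / P = 543.53 / 370 = 1.47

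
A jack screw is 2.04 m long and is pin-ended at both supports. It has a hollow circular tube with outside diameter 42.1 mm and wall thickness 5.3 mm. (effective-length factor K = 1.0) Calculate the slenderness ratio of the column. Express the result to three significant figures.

λ ≈ 155

Inner diameter d_i = 42.1 − 2×5.3 = 31.50 mm
I = π(d_o⁴ − d_i⁴)/64 = π(42.1⁴ − 31.50⁴)/64 = 1.059×10^5 mm⁴
A = 612.7 mm²;  r_min = √(I/A) = √(1.059×10^5/612.7) = 13.15 mm
L_e = K·L = 1 × 2.04 m = 2.040 m = 2040.0 mm
λ = L_e / r_min = 2040.0 / 13.15 = 155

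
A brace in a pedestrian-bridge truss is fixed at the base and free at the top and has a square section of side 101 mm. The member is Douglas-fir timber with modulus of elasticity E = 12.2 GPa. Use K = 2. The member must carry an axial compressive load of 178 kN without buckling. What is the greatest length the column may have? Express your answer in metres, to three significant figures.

I = a⁴/12 = 101⁴/12 = 8.672×10^6 mm⁴
I = 8.672×10^-6 m⁴
At the buckling limit P_cr = P = 1.780×10^5 N
From P_cr = π²EI/(K·L)²:  L = (1/K)·√(π²EI/P_cr) = (1/2)·√(π²×1.22×10^10×8.672×10^-6/1.780×10^5)
L = 1.21 m

L_max ≈ 1.21 m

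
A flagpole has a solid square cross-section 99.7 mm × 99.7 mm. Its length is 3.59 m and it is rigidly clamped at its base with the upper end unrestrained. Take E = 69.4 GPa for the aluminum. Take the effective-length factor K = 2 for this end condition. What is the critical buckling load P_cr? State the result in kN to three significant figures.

P_cr ≈ 109 kN

I = a⁴/12 = 99.7⁴/12 = 8.234×10^6 mm⁴
I = 8.234×10^6 mm⁴ = 8.234×10^-6 m⁴
Effective length L_e = K·L = 2 × 3.59 = 7.180 m
P_cr = π²EI / L_e² = π² × 69.4×10⁹ × 8.234×10^-6 / 7.180² = 1.094×10^5 N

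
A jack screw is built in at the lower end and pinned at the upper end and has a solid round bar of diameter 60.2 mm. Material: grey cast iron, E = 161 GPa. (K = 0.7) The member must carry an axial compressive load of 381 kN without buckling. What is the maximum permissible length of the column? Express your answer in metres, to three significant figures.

L_max ≈ 2.34 m

I = πd⁴/64 = π×60.2⁴/64 = 6.447×10^5 mm⁴
I = 6.447×10^-7 m⁴
At the buckling limit P_cr = P = 3.810×10^5 N
From P_cr = π²EI/(K·L)²:  L = (1/K)·√(π²EI/P_cr) = (1/0.7)·√(π²×1.61×10^11×6.447×10^-7/3.810×10^5)
L = 2.34 m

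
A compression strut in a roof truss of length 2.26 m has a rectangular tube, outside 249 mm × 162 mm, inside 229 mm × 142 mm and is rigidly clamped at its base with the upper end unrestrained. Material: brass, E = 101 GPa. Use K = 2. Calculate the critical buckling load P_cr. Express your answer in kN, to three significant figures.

Weak-axis I_min = (h_o·b_o³ − h_i·b_i³)/12 with b_o = 162, b_i = 142.0 mm (shorter outer/inner sides).
I_min = (249×162³ − 229.0×142.0³)/12 = 3.358×10^7 mm⁴
I = 3.358×10^7 mm⁴ = 3.358×10^-5 m⁴
Effective length L_e = K·L = 2 × 2.26 = 4.520 m
P_cr = π²EI / L_e² = π² × 101×10⁹ × 3.358×10^-5 / 4.520² = 1.638×10^6 N

P_cr ≈ 1640 kN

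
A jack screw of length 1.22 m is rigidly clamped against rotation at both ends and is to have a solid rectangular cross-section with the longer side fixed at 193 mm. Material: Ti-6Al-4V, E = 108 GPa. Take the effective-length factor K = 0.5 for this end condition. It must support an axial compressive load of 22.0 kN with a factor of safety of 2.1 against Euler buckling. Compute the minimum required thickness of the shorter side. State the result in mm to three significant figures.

b ≈ 10.0 mm

Required P_cr = n·P = 2.1 × 22.0 = 46.20 kN
L_e = K·L = 0.5 × 1.22 = 0.6100 m
Required I = P_cr·L_e²/(π²E) = 4.620×10^4 × 0.6100² / (π² × 1.08×10^11) = 1.613×10^-8 m⁴
I_req = 1.613×10^4 mm⁴
Rectangle, weak axis: I_min = h·b³/12 with h = 193 mm fixed  ⇒  b = (12I/h)^(1/3) = 10.0 mm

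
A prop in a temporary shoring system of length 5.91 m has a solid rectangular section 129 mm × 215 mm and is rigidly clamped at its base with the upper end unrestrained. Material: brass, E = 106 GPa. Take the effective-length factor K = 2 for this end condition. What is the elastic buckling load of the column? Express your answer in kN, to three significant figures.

P_cr ≈ 288 kN

Buckling occurs about the weak axis: I_min = h·b³/12 with b = 129 mm (the shorter side).
I_min = 215×129³/12 = 3.846×10^7 mm⁴
I = 3.846×10^7 mm⁴ = 3.846×10^-5 m⁴
Effective length L_e = K·L = 2 × 5.91 = 11.82 m
P_cr = π²EI / L_e² = π² × 106×10⁹ × 3.846×10^-5 / 11.82² = 2.880×10^5 N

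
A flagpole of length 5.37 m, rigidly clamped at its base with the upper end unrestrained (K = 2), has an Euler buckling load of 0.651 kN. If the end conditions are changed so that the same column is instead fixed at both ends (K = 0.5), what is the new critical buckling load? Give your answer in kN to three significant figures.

P_cr ∝ 1/K², so P_cr,new = P_cr,old × (K_old/K_new)² = 0.651 × (2/0.5)²
= 0.651 × 16.00 = 10.4 kN

P_cr ≈ 10.4 kN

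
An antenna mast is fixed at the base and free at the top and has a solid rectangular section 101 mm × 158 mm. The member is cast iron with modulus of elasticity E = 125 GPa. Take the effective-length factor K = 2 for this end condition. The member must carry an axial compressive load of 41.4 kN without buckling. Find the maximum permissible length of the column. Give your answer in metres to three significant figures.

Buckling occurs about the weak axis: I_min = h·b³/12 with b = 101 mm (the shorter side).
I_min = 158×101³/12 = 1.357×10^7 mm⁴
I = 1.357×10^-5 m⁴
At the buckling limit P_cr = P = 4.140×10^4 N
From P_cr = π²EI/(K·L)²:  L = (1/K)·√(π²EI/P_cr) = (1/2)·√(π²×1.25×10^11×1.357×10^-5/4.140×10^4)
L = 10.1 m

L_max ≈ 10.1 m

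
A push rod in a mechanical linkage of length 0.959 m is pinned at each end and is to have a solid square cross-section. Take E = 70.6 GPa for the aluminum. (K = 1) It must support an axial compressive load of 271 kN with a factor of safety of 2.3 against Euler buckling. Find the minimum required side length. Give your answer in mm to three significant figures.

Required P_cr = n·P = 2.3 × 271 = 623.3 kN
L_e = K·L = 1 × 0.959 = 0.9590 m
Required I = P_cr·L_e²/(π²E) = 6.233×10^5 × 0.9590² / (π² × 7.06×10^10) = 8.227×10^-7 m⁴
I_req = 8.227×10^5 mm⁴
Solid square: I = a⁴/12  ⇒  a = (12I)^(1/4) = (12×8.227×10^5)^(1/4) = 56.1 mm

a ≈ 56.1 mm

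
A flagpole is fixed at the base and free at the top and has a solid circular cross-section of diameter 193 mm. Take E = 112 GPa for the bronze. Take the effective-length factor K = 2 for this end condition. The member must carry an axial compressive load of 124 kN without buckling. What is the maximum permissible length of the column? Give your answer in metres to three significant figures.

I = πd⁴/64 = π×193⁴/64 = 6.811×10^7 mm⁴
I = 6.811×10^-5 m⁴
At the buckling limit P_cr = P = 1.240×10^5 N
From P_cr = π²EI/(K·L)²:  L = (1/K)·√(π²EI/P_cr) = (1/2)·√(π²×1.12×10^11×6.811×10^-5/1.240×10^5)
L = 12.3 m

L_max ≈ 12.3 m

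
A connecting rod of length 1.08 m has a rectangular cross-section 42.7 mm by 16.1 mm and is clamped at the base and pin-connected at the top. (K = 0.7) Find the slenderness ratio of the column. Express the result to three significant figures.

Buckling occurs about the weak axis: I_min = h·b³/12 with b = 16.1 mm (the shorter side).
I_min = 42.7×16.1³/12 = 1.485×10^4 mm⁴
A = 687.5 mm²;  r_min = √(I/A) = √(1.485×10^4/687.5) = 4.648 mm
L_e = K·L = 0.7 × 1.08 m = 0.7560 m = 756.00 mm
λ = L_e / r_min = 756.00 / 4.648 = 163

λ ≈ 163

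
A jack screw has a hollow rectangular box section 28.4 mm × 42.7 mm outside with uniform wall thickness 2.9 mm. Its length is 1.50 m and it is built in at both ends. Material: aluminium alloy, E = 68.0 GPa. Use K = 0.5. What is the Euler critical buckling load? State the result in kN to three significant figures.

Inner dimensions: h_i = 42.7 − 2×2.9 = 36.90 mm, b_i = 28.4 − 2×2.9 = 22.60 mm
Weak-axis I_min = (h_o·b_o³ − h_i·b_i³)/12 with b_o = 28.4, b_i = 22.60 mm (shorter outer/inner sides).
I_min = (42.7×28.4³ − 36.90×22.60³)/12 = 4.601×10^4 mm⁴
I = 4.601×10^4 mm⁴ = 4.601×10^-8 m⁴
Effective length L_e = K·L = 0.5 × 1.50 = 0.7500 m
P_cr = π²EI / L_e² = π² × 68.0×10⁹ × 4.601×10^-8 / 0.7500² = 5.490×10^4 N

P_cr ≈ 54.9 kN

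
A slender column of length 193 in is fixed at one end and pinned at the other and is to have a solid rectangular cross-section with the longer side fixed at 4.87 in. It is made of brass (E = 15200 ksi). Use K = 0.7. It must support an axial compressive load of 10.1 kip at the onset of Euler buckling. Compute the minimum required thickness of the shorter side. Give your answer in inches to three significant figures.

L_e = K·L = 0.7 × 193 = 135.1 in
Required I = P_cr·L_e²/(π²E) = 1.010×10^4 × 135.1² / (π² × 1.52×10^7) = 1.229 in⁴
Rectangle, weak axis: I_min = h·b³/12 with h = 4.87 in fixed  ⇒  b = (12I/h)^(1/3) = 1.45 in

b ≈ 1.45 in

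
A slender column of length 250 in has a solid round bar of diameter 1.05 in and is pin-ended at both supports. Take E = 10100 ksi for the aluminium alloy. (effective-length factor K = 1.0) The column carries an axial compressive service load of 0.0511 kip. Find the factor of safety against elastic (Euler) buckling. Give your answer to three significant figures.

n ≈ 1.86

I = πd⁴/64 = π×1.05⁴/64 = 5.967×10^-2 in⁴
Effective length L_e = K·L = 1 × 250 = 250.0 in
P_cr = π²EI / L_e² = π² × 10100×10³ × 5.967×10^-2 / 250.0² = 95.16 lb
Factor of safety n = P_cr / P = 0.095163 / 0.0511 = 1.86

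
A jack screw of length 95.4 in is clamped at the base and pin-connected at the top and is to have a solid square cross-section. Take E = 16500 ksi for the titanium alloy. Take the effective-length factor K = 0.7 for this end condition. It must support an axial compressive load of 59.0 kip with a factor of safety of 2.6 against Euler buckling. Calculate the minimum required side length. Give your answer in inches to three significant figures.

Required P_cr = n·P = 2.6 × 59.0 = 153.4 kip
L_e = K·L = 0.7 × 95.4 = 66.78 in
Required I = P_cr·L_e²/(π²E) = 1.534×10^5 × 66.78² / (π² × 1.65×10^7) = 4.201 in⁴
Solid square: I = a⁴/12  ⇒  a = (12I)^(1/4) = (12×4.201)^(1/4) = 2.66 in

a ≈ 2.66 in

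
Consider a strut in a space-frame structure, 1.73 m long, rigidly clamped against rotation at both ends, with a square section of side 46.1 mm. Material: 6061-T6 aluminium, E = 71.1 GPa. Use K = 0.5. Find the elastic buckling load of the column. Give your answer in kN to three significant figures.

P_cr ≈ 353 kN

I = a⁴/12 = 46.1⁴/12 = 3.764×10^5 mm⁴
I = 3.764×10^5 mm⁴ = 3.764×10^-7 m⁴
Effective length L_e = K·L = 0.5 × 1.73 = 0.8650 m
P_cr = π²EI / L_e² = π² × 71.1×10⁹ × 3.764×10^-7 / 0.8650² = 3.530×10^5 N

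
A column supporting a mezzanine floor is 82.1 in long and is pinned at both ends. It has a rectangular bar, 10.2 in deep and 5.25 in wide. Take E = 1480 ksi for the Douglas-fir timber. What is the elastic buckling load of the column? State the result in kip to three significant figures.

Buckling occurs about the weak axis: I_min = h·b³/12 with b = 5.25 in (the shorter side).
I_min = 10.2×5.25³/12 = 123.0 in⁴
Effective length L_e = K·L = 1 × 82.1 = 82.10 in
P_cr = π²EI / L_e² = π² × 1480×10³ × 123.0 / 82.10² = 2.665×10^5 lb

P_cr ≈ 267 kip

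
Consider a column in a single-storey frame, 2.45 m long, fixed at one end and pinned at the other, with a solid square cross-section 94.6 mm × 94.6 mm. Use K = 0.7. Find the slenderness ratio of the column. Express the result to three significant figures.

λ ≈ 62.8

I = a⁴/12 = 94.6⁴/12 = 6.674×10^6 mm⁴
A = 8.949×10^3 mm²;  r_min = √(I/A) = √(6.674×10^6/8.949×10^3) = 27.31 mm
L_e = K·L = 0.7 × 2.45 m = 1.715 m = 1715.0 mm
λ = L_e / r_min = 1715.0 / 27.31 = 62.8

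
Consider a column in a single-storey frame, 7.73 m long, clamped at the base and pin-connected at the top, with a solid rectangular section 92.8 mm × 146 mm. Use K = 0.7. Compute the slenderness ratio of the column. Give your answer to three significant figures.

λ ≈ 202

Buckling occurs about the weak axis: I_min = h·b³/12 with b = 92.8 mm (the shorter side).
I_min = 146×92.8³/12 = 9.723×10^6 mm⁴
A = 1.355×10^4 mm²;  r_min = √(I/A) = √(9.723×10^6/1.355×10^4) = 26.79 mm
L_e = K·L = 0.7 × 7.73 m = 5.411 m = 5411.0 mm
λ = L_e / r_min = 5411.0 / 26.79 = 202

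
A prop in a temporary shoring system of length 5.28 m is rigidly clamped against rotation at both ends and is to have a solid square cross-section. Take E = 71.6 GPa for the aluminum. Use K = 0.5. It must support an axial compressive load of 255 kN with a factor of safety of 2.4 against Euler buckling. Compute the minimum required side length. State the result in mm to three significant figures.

a ≈ 92.3 mm

Required P_cr = n·P = 2.4 × 255 = 612.0 kN
L_e = K·L = 0.5 × 5.28 = 2.640 m
Required I = P_cr·L_e²/(π²E) = 6.120×10^5 × 2.640² / (π² × 7.16×10^10) = 6.036×10^-6 m⁴
I_req = 6.036×10^6 mm⁴
Solid square: I = a⁴/12  ⇒  a = (12I)^(1/4) = (12×6.036×10^6)^(1/4) = 92.3 mm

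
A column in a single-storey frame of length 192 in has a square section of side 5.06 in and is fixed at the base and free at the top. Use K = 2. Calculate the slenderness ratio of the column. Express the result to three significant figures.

I = a⁴/12 = 5.06⁴/12 = 54.63 in⁴
A = 25.60 in²;  r_min = √(I/A) = √(54.63/25.60) = 1.461 in
L_e = K·L = 2 × 192 = 384.0 in
λ = L_e / r_min = 384.00 / 1.461 = 263

λ ≈ 263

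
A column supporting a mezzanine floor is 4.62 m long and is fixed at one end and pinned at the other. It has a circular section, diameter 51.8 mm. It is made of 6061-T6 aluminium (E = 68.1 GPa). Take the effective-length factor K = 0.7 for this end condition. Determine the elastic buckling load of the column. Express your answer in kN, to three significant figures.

P_cr ≈ 22.7 kN

I = πd⁴/64 = π×51.8⁴/64 = 3.534×10^5 mm⁴
I = 3.534×10^5 mm⁴ = 3.534×10^-7 m⁴
Effective length L_e = K·L = 0.7 × 4.62 = 3.234 m
P_cr = π²EI / L_e² = π² × 68.1×10⁹ × 3.534×10^-7 / 3.234² = 2.271×10^4 N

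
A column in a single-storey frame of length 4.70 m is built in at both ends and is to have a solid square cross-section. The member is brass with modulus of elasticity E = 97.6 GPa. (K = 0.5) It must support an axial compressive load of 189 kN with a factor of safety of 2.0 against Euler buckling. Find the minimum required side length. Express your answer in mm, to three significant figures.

Required P_cr = n·P = 2.0 × 189 = 378.0 kN
L_e = K·L = 0.5 × 4.70 = 2.350 m
Required I = P_cr·L_e²/(π²E) = 3.780×10^5 × 2.350² / (π² × 9.76×10^10) = 2.167×10^-6 m⁴
I_req = 2.167×10^6 mm⁴
Solid square: I = a⁴/12  ⇒  a = (12I)^(1/4) = (12×2.167×10^6)^(1/4) = 71.4 mm

a ≈ 71.4 mm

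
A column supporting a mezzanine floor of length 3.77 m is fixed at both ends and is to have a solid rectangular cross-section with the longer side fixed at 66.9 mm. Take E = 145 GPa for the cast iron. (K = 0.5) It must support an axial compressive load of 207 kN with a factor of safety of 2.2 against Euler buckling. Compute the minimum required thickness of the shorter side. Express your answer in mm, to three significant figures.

Required P_cr = n·P = 2.2 × 207 = 455.4 kN
L_e = K·L = 0.5 × 3.77 = 1.885 m
Required I = P_cr·L_e²/(π²E) = 4.554×10^5 × 1.885² / (π² × 1.45×10^11) = 1.131×10^-6 m⁴
I_req = 1.131×10^6 mm⁴
Rectangle, weak axis: I_min = h·b³/12 with h = 66.9 mm fixed  ⇒  b = (12I/h)^(1/3) = 58.8 mm

b ≈ 58.8 mm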